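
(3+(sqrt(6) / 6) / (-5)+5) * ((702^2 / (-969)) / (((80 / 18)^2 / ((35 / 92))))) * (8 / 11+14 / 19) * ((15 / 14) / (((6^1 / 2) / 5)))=-149689215 / 730664+9979281 * sqrt(6) / 11690624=-202.78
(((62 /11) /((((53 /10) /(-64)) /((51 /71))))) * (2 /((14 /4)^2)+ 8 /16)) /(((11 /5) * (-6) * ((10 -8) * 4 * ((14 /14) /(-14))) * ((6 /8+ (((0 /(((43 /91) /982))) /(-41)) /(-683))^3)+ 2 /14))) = -2192320 /455323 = -4.81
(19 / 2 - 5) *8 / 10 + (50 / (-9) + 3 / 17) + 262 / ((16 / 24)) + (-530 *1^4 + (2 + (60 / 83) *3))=-8547088 / 63495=-134.61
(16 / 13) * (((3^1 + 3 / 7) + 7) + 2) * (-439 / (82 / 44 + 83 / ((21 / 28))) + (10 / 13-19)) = -2974510512 / 8786141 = -338.55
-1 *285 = -285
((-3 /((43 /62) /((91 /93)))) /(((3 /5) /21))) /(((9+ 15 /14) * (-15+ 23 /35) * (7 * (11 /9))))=668850 /5579981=0.12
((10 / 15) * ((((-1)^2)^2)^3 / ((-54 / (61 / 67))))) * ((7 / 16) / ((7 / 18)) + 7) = -3965 / 43416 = -0.09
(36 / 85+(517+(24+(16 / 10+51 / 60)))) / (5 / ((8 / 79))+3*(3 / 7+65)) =2588838 / 1169345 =2.21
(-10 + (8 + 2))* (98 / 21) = 0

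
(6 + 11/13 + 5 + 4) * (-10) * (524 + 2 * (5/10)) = -1081500/13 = -83192.31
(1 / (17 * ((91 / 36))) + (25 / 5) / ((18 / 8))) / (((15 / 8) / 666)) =18508288 / 23205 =797.60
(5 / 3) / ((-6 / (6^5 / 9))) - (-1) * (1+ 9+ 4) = -226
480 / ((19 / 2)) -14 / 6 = 2747 / 57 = 48.19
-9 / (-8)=9 / 8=1.12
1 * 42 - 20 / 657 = 27574 / 657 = 41.97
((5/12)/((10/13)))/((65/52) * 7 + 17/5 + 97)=65/13098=0.00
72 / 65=1.11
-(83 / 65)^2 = -6889 / 4225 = -1.63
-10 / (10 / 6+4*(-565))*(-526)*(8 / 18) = -4208 / 4065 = -1.04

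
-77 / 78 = -0.99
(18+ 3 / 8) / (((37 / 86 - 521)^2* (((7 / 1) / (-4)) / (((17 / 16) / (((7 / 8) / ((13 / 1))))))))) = -408629 / 668087787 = -0.00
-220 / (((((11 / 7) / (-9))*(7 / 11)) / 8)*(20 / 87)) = 68904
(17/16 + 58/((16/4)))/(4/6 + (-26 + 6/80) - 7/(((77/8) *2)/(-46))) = -1.82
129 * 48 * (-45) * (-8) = 2229120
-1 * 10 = -10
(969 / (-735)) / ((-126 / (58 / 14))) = 0.04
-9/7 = -1.29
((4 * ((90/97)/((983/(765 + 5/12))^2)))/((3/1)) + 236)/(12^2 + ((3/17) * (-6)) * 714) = -133143547853/344176681176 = -0.39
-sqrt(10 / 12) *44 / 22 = -sqrt(30) / 3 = -1.83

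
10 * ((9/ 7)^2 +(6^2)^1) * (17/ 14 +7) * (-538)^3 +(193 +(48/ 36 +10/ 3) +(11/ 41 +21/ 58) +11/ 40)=-23570790220524475849/ 48939240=-481633760976.36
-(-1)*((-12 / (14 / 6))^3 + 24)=-112.02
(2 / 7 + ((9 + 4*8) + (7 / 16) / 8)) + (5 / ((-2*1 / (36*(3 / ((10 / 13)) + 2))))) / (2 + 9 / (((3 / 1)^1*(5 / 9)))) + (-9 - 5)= -1472491 / 33152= -44.42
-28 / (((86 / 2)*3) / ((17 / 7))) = -68 / 129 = -0.53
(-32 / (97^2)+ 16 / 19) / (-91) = -149936 / 16268161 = -0.01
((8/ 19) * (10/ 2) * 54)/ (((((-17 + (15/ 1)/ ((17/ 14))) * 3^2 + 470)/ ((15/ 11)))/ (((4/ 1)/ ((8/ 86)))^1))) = 23684400/ 1521311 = 15.57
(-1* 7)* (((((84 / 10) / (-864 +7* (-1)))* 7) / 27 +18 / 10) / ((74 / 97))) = -47837587 / 2900430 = -16.49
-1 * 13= -13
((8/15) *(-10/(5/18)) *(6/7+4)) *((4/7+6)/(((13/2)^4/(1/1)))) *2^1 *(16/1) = -76873728/6997445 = -10.99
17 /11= 1.55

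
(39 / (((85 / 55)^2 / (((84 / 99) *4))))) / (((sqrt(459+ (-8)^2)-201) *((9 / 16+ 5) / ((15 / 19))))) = -0.04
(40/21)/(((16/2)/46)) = 10.95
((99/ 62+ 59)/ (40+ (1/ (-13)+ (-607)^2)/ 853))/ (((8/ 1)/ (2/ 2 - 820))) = -4874380641/ 370823488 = -13.14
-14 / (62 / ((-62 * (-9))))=-126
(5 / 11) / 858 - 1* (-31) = 292583 / 9438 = 31.00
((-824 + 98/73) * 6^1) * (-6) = 2161944/73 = 29615.67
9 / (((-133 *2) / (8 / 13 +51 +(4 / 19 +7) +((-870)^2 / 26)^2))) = -12245687263755 / 427063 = -28674193.89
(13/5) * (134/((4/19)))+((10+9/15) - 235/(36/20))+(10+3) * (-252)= -31339/18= -1741.06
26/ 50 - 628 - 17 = -16112/ 25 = -644.48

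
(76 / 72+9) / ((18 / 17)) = 3077 / 324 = 9.50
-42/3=-14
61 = 61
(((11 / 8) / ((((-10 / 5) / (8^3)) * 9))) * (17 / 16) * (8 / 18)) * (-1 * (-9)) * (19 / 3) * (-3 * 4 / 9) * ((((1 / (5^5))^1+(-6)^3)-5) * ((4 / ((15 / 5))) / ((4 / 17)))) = -148317796352 / 84375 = -1757840.55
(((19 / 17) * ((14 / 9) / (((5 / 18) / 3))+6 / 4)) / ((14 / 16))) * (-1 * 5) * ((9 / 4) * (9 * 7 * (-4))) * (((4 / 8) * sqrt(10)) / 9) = 11642.02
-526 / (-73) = 526 / 73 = 7.21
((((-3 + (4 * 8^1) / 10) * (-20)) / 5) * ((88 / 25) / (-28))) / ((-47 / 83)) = -7304 / 41125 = -0.18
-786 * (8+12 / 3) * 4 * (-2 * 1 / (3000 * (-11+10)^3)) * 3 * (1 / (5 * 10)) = -4716 / 3125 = -1.51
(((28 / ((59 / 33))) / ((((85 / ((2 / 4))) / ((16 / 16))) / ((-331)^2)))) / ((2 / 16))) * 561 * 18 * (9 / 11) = 196799603616 / 295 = 667117300.39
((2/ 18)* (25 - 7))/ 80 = 1/ 40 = 0.02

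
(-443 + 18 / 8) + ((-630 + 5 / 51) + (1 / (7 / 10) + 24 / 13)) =-1067.38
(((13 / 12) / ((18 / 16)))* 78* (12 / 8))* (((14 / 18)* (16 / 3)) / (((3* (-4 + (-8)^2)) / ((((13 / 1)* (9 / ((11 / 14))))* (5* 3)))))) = 1722448 / 297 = 5799.49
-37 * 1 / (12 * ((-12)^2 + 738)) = -37 / 10584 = -0.00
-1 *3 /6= -1 /2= -0.50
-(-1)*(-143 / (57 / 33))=-1573 / 19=-82.79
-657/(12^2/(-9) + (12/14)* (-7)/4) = 37.54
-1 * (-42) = 42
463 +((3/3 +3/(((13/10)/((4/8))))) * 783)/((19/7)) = 1084.33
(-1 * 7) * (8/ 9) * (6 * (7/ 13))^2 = -10976/ 169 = -64.95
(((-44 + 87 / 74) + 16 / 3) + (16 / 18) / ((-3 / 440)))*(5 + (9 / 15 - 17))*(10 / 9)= 6372353 / 2997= 2126.24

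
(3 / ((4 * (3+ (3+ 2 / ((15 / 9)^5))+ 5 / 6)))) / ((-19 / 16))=-225000 / 2489779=-0.09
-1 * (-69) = 69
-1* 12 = -12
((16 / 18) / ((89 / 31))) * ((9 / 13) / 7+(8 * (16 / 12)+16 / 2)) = 1270504 / 218673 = 5.81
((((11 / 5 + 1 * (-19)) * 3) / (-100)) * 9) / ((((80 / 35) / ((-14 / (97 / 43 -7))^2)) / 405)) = 3236358321 / 462400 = 6999.04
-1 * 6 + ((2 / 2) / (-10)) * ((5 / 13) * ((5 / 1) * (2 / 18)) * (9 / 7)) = -1097 / 182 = -6.03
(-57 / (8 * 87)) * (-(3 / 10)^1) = 57 / 2320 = 0.02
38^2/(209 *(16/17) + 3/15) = 7.33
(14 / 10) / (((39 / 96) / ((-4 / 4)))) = -224 / 65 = -3.45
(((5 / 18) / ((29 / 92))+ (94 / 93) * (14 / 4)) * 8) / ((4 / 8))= 572048 / 8091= 70.70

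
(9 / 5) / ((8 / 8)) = 1.80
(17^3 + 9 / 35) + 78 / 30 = 34411 / 7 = 4915.86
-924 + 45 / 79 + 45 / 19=-1382514 / 1501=-921.06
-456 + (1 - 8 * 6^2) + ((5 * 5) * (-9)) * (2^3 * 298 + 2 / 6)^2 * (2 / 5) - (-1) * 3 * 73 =-511654614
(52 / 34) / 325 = 2 / 425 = 0.00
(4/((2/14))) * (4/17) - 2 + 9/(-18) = 139/34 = 4.09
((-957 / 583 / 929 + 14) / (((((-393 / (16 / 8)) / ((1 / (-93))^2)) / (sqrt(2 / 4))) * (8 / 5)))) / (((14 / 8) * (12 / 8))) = -3446155 * sqrt(2) / 3514546759689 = -0.00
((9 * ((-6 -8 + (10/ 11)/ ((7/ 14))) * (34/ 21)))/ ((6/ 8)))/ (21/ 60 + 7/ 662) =-120642880/ 183799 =-656.38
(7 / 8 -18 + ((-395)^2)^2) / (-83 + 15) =-194750404863 / 544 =-357997067.76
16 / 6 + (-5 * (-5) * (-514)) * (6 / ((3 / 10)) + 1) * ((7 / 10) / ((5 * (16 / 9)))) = -1019905 / 48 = -21248.02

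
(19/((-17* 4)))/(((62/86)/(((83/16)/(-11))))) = 0.18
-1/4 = -0.25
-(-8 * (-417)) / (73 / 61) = -203496 / 73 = -2787.62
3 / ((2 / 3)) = 4.50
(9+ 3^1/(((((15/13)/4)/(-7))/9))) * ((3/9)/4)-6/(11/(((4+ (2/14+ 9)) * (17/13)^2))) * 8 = -151.92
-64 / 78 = -0.82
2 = 2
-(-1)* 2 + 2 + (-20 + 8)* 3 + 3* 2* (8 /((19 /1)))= -560 /19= -29.47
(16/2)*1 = 8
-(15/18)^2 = -25/36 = -0.69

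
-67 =-67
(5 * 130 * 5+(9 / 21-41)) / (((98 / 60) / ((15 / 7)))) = 10109700 / 2401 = 4210.62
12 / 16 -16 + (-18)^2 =1235 / 4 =308.75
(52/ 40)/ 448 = 13/ 4480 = 0.00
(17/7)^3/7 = 4913/2401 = 2.05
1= 1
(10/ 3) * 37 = 370/ 3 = 123.33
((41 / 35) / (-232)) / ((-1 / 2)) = 41 / 4060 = 0.01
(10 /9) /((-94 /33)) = -55 /141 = -0.39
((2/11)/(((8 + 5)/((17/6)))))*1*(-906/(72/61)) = -156587/5148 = -30.42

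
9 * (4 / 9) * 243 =972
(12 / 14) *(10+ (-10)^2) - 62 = 226 / 7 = 32.29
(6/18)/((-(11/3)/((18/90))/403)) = -403/55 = -7.33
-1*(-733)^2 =-537289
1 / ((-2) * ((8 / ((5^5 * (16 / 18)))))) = -3125 / 18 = -173.61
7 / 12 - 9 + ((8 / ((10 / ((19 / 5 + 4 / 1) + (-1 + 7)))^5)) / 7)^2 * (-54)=-1775.14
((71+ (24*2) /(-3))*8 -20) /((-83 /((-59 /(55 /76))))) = 376656 /913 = 412.55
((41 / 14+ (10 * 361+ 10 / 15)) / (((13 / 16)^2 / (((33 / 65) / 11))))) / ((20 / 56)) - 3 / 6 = 77651827 / 109850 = 706.89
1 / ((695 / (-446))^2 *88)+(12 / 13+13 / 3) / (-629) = -958540651 / 260679898050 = -0.00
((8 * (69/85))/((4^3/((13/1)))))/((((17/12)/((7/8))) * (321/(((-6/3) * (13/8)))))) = -81627/9895360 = -0.01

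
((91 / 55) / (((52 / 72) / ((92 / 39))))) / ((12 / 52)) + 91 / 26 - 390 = -39939 / 110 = -363.08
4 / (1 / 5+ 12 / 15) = 4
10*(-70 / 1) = -700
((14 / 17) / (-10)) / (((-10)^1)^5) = 7 / 8500000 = 0.00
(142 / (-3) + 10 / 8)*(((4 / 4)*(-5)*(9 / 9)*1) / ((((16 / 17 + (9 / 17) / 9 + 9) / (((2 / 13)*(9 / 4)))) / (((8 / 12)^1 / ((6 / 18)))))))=1659 / 104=15.95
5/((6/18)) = 15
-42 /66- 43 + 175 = 1445 /11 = 131.36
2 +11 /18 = 47 /18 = 2.61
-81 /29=-2.79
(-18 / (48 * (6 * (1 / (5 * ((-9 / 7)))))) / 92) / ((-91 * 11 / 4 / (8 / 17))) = -45 / 5479474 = -0.00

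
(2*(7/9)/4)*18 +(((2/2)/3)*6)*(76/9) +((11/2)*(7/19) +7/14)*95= 2375/9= 263.89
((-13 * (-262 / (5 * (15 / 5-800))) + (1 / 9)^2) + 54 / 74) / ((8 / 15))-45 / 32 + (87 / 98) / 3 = -1649837255 / 1248446304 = -1.32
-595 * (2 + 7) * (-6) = 32130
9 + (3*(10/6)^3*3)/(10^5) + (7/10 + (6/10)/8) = 23461/2400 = 9.78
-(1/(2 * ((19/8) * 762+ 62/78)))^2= -6084/79775178025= -0.00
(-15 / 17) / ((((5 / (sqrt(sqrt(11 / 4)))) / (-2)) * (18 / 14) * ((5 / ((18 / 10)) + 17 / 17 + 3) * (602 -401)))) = 7 * 11^(1 / 4) * sqrt(2) / 69479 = 0.00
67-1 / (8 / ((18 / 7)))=1867 / 28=66.68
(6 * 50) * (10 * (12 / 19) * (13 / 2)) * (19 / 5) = 46800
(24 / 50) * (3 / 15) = 12 / 125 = 0.10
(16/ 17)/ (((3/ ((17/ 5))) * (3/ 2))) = 32/ 45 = 0.71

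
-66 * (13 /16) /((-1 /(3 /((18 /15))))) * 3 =6435 /16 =402.19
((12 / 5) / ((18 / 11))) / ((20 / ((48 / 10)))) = 44 / 125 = 0.35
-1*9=-9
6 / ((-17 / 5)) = -30 / 17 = -1.76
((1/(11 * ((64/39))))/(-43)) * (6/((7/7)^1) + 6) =-117/7568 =-0.02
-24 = -24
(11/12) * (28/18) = 77/54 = 1.43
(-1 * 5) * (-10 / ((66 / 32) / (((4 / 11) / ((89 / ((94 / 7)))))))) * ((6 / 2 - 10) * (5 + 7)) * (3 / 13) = -3609600 / 139997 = -25.78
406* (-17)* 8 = -55216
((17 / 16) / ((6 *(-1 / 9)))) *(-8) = 51 / 4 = 12.75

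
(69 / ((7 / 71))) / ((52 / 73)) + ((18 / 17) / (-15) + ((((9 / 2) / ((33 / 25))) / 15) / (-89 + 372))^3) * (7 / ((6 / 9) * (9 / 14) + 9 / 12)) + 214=36840805656004880797 / 30801481886114940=1196.07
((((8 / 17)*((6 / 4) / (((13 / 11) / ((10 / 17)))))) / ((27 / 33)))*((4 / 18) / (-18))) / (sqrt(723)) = -4840*sqrt(723) / 660063573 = -0.00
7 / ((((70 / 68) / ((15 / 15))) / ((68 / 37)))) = 12.50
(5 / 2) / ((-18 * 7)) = -0.02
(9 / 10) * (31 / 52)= 279 / 520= 0.54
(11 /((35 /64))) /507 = 704 /17745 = 0.04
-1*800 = -800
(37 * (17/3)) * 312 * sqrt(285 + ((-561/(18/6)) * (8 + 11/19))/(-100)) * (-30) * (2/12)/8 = -8177 * sqrt(10867639)/38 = -709378.47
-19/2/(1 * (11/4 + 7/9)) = -342/127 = -2.69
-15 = -15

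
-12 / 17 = -0.71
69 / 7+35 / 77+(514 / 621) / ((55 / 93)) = 84848 / 7245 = 11.71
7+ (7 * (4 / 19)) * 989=27825 / 19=1464.47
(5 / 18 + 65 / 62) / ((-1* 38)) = -185 / 5301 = -0.03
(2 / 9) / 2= 0.11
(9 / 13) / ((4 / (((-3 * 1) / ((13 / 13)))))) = -27 / 52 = -0.52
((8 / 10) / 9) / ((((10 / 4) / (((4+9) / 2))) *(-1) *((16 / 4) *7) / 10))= -26 / 315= -0.08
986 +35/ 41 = 40461/ 41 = 986.85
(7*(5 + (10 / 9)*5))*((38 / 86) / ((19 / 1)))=665 / 387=1.72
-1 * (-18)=18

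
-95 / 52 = -1.83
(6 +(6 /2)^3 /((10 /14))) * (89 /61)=19491 /305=63.90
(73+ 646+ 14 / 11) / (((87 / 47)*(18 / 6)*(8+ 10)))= 124127 / 17226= 7.21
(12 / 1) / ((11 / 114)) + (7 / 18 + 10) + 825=190031 / 198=959.75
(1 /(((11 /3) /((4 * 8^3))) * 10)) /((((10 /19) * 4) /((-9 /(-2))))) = 32832 /275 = 119.39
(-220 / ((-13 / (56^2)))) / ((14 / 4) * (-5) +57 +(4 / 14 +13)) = 9658880 / 9607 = 1005.40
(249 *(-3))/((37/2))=-1494/37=-40.38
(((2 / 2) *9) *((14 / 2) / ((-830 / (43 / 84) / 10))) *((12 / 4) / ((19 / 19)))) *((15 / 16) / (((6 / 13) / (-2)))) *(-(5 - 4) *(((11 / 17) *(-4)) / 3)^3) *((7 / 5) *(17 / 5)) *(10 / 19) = 10416406 / 1367259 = 7.62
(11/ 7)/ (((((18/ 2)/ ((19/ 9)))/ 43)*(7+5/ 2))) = 946/ 567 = 1.67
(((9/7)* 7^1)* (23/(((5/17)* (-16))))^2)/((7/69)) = 94939101/44800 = 2119.18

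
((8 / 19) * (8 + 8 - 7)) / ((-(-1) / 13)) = 936 / 19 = 49.26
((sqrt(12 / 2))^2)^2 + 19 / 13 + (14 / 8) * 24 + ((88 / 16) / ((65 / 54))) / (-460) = 2375603 / 29900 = 79.45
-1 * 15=-15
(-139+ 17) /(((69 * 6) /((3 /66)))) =-0.01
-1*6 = -6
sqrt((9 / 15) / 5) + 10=sqrt(3) / 5 + 10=10.35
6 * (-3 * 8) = -144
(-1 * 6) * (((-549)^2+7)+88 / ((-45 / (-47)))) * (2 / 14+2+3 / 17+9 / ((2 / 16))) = -4705526848 / 35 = -134443624.23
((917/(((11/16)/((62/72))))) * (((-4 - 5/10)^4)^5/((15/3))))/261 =4266740197587794012667/418119680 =10204590698978.33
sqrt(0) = 0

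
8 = 8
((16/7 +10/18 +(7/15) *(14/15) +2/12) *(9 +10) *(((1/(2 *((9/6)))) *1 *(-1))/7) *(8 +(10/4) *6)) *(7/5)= -4740139/47250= -100.32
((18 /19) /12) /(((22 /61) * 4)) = 183 /3344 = 0.05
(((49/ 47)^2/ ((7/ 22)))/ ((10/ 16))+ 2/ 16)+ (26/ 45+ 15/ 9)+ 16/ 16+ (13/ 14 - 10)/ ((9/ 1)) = 43571231/ 5566680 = 7.83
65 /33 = 1.97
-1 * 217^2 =-47089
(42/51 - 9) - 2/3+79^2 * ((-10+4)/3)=-637033/51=-12490.84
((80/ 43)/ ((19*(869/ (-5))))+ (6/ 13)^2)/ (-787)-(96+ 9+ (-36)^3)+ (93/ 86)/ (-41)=360450712728443593/ 7743140191358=46550.97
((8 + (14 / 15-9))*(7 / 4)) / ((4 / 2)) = -7 / 120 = -0.06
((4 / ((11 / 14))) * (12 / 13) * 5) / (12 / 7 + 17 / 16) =376320 / 44473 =8.46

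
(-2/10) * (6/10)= -0.12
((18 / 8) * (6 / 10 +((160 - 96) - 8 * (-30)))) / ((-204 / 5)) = -4569 / 272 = -16.80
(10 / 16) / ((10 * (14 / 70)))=5 / 16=0.31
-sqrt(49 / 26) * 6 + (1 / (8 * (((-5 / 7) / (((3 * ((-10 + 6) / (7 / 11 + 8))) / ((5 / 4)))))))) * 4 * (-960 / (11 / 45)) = -290304 / 95- 21 * sqrt(26) / 13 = -3064.07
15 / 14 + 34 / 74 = 793 / 518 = 1.53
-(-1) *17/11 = 17/11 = 1.55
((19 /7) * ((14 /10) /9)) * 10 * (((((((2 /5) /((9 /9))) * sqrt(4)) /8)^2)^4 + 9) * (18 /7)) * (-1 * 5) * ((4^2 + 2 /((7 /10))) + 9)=-666900000741 /49000000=-13610.20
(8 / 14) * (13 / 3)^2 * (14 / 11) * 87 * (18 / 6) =39208 / 11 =3564.36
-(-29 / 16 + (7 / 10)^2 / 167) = 120879 / 66800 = 1.81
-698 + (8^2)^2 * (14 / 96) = -302 / 3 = -100.67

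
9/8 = 1.12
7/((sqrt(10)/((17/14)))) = 17 * sqrt(10)/20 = 2.69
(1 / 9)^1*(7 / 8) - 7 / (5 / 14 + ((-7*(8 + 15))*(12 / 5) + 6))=221501 / 1915416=0.12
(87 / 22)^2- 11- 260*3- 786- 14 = -762475 / 484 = -1575.36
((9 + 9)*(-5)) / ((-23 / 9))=810 / 23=35.22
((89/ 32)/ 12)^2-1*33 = -4858127/ 147456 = -32.95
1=1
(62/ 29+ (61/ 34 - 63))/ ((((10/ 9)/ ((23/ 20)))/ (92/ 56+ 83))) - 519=-3143816259/ 552160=-5693.67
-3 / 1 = -3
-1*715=-715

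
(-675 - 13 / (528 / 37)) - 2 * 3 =-360049 / 528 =-681.91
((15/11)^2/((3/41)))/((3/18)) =152.48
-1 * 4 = -4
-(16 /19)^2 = -256 /361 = -0.71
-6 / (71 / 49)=-294 / 71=-4.14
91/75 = 1.21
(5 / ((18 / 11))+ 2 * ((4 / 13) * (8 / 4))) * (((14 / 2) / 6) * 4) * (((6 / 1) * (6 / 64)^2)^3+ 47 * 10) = 442901192289703 / 47110422528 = 9401.34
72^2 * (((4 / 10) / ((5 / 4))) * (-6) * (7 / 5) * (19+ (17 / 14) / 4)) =-33623424 / 125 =-268987.39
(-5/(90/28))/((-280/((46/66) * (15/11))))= 0.01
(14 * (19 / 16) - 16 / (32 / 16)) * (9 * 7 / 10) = 4347 / 80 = 54.34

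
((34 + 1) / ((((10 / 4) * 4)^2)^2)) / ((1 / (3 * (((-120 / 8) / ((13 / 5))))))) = -63 / 1040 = -0.06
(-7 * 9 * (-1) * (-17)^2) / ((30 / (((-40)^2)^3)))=2485862400000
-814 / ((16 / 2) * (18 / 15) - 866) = 2035 / 2141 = 0.95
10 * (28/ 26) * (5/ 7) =100/ 13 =7.69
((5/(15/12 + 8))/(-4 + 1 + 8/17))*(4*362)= -492320/1591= -309.44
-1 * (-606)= 606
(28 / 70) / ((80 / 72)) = 0.36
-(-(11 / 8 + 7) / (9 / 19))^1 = 1273 / 72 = 17.68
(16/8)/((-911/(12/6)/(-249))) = 996/911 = 1.09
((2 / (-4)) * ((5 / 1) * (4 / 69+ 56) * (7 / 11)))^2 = 4581936100 / 576081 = 7953.63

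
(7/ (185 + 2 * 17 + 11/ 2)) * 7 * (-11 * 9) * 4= -38808/ 449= -86.43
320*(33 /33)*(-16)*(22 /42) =-56320 /21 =-2681.90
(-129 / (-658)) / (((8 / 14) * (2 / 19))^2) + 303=2148831 / 6016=357.19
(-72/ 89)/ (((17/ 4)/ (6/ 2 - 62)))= 16992/ 1513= 11.23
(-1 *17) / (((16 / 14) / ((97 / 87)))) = -11543 / 696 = -16.58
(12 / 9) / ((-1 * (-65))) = 4 / 195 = 0.02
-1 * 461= -461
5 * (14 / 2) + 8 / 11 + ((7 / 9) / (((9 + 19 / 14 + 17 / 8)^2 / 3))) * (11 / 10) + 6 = 41.74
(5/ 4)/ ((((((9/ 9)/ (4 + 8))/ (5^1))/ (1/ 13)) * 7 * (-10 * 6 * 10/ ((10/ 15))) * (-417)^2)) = -1/ 189886788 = -0.00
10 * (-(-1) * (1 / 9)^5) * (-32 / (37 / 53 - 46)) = 16960 / 141776649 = 0.00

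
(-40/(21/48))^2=409600/49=8359.18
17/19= 0.89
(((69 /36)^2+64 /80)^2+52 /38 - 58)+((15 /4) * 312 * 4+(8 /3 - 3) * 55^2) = 35803771579 /9849600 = 3635.05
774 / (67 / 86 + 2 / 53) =1175964 / 1241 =947.59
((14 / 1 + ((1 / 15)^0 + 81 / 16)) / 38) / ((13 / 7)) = 2247 / 7904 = 0.28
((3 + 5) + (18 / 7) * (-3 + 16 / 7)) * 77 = 3322 / 7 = 474.57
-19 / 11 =-1.73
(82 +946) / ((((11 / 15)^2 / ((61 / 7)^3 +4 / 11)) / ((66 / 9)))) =9281659.99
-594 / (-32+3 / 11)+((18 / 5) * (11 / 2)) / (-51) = 18.33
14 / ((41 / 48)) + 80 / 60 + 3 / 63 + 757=667078 / 861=774.77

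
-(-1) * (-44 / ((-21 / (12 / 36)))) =44 / 63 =0.70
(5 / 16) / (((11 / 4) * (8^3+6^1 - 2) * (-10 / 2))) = -1 / 22704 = -0.00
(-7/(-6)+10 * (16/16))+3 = 85/6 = 14.17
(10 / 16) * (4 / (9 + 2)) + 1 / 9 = 67 / 198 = 0.34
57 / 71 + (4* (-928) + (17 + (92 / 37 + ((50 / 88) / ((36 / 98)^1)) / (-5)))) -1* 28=-7739814175 / 2080584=-3720.02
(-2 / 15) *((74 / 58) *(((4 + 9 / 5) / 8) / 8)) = -37 / 2400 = -0.02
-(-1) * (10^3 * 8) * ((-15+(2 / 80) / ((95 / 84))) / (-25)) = 455328 / 95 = 4792.93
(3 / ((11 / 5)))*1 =1.36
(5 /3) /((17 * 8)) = 5 /408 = 0.01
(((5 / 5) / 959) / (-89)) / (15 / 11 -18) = 11 / 15619233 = 0.00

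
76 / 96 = 19 / 24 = 0.79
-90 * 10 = -900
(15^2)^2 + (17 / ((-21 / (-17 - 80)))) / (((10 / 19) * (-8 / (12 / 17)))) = 50611.84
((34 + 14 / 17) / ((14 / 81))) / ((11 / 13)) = 311688 / 1309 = 238.11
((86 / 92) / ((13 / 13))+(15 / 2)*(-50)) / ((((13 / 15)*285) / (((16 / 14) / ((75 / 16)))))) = -1101248 / 2982525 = -0.37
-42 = -42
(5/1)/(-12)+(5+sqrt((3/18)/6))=19/4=4.75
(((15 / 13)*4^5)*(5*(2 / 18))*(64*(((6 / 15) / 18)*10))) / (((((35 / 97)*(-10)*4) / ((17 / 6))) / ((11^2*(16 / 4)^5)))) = -1673770565632 / 7371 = -227075100.48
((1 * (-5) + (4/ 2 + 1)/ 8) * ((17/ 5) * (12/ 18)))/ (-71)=0.15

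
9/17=0.53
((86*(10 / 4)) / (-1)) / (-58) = 215 / 58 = 3.71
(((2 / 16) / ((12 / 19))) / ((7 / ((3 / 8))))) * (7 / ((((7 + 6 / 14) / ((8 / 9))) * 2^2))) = 133 / 59904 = 0.00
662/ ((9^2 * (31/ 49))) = 32438/ 2511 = 12.92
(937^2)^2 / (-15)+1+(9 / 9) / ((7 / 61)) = -5395806953707 / 105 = -51388637654.35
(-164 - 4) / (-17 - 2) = 168 / 19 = 8.84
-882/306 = -49/17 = -2.88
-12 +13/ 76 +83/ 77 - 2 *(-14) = 100941/ 5852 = 17.25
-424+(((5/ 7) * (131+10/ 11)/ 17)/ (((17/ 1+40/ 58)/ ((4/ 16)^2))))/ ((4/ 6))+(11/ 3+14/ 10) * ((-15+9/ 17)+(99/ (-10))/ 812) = -2582771024249/ 5193064800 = -497.35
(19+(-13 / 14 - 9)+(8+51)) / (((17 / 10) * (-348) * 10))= -953 / 82824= -0.01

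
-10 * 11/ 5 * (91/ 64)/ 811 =-1001/ 25952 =-0.04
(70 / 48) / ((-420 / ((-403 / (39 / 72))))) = 31 / 12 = 2.58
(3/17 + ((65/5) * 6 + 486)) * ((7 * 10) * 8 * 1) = 5370960/17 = 315938.82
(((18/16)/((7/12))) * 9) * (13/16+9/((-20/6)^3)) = 276777/28000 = 9.88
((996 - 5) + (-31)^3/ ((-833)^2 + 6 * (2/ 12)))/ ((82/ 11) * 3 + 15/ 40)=43.58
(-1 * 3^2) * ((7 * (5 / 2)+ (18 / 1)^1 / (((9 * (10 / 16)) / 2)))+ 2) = -2331 / 10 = -233.10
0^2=0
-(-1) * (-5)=-5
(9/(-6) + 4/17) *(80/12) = -430/51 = -8.43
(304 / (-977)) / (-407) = 304 / 397639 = 0.00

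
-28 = -28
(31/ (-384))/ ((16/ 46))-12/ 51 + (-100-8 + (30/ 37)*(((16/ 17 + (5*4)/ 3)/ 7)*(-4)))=-1514809099/ 13526016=-111.99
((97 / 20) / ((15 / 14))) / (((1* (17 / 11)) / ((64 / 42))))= 17072 / 3825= 4.46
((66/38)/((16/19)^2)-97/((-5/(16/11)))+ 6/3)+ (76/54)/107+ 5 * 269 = 56040077213/40677120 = 1377.68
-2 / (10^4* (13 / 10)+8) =-1 / 6504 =-0.00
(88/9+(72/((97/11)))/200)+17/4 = 1228189/87300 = 14.07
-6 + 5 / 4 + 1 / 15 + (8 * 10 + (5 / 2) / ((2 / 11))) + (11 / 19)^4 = 174328471 / 1954815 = 89.18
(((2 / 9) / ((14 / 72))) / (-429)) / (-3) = 8 / 9009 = 0.00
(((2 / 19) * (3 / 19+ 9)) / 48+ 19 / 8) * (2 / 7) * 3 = 20751 / 10108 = 2.05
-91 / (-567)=13 / 81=0.16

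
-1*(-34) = 34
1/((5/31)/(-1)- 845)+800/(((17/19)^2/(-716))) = -5417656968959/7571800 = -715504.50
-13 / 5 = -2.60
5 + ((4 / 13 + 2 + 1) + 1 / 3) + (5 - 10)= 3.64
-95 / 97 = -0.98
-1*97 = -97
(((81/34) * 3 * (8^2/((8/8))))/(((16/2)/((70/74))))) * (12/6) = 68040/629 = 108.17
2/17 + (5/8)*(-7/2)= -563/272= -2.07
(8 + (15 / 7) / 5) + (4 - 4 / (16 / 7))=299 / 28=10.68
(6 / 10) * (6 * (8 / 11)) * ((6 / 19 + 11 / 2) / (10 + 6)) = 1989 / 2090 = 0.95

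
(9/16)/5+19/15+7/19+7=39889/4560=8.75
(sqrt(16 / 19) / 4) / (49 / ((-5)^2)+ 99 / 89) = 2225* sqrt(19) / 129884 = 0.07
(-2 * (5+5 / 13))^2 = 19600 / 169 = 115.98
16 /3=5.33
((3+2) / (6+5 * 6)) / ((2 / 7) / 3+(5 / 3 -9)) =-35 / 1824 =-0.02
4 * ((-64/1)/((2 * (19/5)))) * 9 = -5760/19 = -303.16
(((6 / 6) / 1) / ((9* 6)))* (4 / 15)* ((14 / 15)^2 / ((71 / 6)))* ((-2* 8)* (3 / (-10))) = 6272 / 3594375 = 0.00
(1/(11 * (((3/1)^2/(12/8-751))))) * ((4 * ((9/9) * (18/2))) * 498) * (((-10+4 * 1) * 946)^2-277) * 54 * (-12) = 2833507271547255.27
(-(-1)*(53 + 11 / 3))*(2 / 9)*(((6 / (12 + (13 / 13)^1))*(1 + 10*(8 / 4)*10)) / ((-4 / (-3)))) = 11390 / 13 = 876.15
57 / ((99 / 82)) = 1558 / 33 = 47.21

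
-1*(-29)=29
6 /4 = 3 /2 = 1.50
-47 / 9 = -5.22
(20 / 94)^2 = 0.05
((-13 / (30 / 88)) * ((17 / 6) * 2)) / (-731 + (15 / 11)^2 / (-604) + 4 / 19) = 0.30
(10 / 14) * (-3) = -15 / 7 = -2.14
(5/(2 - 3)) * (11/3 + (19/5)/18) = -349/18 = -19.39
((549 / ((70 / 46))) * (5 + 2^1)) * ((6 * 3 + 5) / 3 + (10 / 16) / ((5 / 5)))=837591 / 40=20939.78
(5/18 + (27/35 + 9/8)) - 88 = -216281/2520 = -85.83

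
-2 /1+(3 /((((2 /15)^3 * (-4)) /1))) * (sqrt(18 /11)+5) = -50689 /32-30375 * sqrt(22) /352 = -1988.78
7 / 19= 0.37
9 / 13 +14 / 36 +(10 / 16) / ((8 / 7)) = 12191 / 7488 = 1.63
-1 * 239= -239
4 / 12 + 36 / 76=46 / 57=0.81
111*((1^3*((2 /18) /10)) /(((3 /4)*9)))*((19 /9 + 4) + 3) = 6068 /3645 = 1.66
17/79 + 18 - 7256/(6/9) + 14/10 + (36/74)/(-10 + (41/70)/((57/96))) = -52874996347/4866795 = -10864.44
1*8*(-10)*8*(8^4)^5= -737869762948382064640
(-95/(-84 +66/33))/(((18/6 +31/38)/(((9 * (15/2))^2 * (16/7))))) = 26316900/8323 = 3161.95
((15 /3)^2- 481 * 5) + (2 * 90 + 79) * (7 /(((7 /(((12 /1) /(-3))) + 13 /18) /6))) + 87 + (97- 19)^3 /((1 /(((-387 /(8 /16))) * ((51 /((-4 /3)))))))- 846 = 14049335513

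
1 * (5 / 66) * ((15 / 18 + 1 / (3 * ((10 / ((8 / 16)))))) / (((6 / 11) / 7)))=119 / 144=0.83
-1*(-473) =473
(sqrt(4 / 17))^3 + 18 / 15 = 8 * sqrt(17) / 289 + 6 / 5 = 1.31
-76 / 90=-38 / 45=-0.84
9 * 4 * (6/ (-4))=-54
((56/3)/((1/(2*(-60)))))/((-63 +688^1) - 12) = -3.65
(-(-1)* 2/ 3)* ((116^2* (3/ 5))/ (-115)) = -26912/ 575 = -46.80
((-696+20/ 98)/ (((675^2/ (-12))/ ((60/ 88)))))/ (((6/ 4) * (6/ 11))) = 68188/ 4465125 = 0.02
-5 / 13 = -0.38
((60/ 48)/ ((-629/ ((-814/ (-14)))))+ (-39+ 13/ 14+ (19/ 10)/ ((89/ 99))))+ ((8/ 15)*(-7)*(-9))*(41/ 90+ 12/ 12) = 40774847/ 3177300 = 12.83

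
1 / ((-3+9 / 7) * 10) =-7 / 120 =-0.06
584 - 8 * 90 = -136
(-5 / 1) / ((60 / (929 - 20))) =-303 / 4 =-75.75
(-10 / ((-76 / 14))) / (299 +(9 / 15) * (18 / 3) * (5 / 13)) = 91 / 14839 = 0.01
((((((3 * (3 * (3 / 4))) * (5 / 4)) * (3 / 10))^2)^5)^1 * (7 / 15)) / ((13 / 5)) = 28367886071132833869 / 14636698788954112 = 1938.13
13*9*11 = 1287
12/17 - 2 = -22/17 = -1.29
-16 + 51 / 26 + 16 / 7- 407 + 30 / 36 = -114092 / 273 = -417.92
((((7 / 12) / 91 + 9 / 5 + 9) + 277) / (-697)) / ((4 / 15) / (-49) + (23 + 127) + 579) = -10999961 / 19419933884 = -0.00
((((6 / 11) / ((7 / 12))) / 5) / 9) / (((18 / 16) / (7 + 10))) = 1088 / 3465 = 0.31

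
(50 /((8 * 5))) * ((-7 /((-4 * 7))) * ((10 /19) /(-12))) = -25 /1824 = -0.01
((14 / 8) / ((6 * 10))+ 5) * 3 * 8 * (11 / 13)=13277 / 130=102.13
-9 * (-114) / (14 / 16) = 8208 / 7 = 1172.57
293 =293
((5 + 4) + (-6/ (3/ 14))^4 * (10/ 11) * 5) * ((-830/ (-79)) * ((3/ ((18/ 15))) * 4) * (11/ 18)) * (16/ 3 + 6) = 4336412048900/ 2133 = 2033010805.86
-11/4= -2.75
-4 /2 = -2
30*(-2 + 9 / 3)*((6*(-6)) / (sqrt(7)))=-408.20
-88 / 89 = -0.99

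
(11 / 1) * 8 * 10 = 880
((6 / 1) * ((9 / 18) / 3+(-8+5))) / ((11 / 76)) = -1292 / 11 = -117.45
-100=-100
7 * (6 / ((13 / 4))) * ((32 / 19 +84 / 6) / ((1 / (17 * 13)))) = 851088 / 19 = 44794.11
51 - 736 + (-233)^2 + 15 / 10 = 53605.50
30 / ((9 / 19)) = 190 / 3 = 63.33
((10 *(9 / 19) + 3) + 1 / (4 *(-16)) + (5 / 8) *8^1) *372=1438617 / 304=4732.29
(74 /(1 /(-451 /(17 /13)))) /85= -433862 /1445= -300.25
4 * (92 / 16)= 23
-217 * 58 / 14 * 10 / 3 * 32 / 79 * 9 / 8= -107880 / 79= -1365.57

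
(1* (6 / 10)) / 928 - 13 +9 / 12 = -12.25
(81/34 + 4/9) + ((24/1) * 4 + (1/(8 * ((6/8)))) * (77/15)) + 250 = 29723/85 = 349.68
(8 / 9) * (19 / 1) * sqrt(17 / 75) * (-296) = -44992 * sqrt(51) / 135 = -2380.05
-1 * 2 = -2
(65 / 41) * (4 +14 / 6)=1235 / 123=10.04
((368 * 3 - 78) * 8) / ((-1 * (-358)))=22.93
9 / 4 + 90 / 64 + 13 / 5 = 1001 / 160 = 6.26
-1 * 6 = -6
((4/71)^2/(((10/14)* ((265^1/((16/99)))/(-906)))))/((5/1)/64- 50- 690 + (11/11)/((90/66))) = 34635776/10427536428815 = 0.00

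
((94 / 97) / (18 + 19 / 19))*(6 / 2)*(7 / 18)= 329 / 5529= 0.06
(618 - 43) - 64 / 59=33861 / 59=573.92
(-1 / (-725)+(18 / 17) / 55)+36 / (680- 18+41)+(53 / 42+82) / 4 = 334446654313 / 16011949800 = 20.89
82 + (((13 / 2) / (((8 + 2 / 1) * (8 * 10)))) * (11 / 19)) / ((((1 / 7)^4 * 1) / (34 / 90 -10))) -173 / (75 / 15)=-83824319 / 1368000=-61.28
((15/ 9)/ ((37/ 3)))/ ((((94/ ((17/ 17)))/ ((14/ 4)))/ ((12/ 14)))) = 15/ 3478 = 0.00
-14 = -14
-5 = -5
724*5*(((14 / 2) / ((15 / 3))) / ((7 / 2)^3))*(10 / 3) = 57920 / 147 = 394.01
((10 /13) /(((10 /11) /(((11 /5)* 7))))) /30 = 847 /1950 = 0.43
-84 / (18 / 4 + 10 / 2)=-168 / 19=-8.84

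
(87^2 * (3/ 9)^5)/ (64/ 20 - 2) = 4205/ 162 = 25.96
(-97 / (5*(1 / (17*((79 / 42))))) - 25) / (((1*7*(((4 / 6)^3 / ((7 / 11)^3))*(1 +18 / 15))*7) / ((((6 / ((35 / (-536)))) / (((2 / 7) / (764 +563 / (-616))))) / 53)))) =2174320272393 / 90188560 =24108.60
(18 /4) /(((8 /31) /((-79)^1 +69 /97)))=-1059363 /776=-1365.16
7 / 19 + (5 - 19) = -259 / 19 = -13.63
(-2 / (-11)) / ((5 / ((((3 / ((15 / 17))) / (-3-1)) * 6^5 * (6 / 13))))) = -396576 / 3575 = -110.93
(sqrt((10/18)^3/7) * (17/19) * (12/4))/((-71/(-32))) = 2720 * sqrt(35)/84987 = 0.19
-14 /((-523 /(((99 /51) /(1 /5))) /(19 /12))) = 7315 /17782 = 0.41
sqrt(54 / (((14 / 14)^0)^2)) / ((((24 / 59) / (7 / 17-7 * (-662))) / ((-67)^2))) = 20866286035 * sqrt(6) / 136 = 375821717.74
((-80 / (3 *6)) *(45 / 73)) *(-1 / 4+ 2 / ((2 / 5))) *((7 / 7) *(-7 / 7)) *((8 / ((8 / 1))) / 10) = 95 / 73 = 1.30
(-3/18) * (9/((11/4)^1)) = -6/11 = -0.55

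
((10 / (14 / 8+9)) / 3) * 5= 200 / 129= 1.55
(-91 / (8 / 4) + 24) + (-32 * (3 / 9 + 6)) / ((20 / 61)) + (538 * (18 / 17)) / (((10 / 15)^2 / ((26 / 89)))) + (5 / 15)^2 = -36097481 / 136170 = -265.09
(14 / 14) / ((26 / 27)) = 27 / 26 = 1.04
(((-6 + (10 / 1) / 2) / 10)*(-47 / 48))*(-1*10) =-47 / 48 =-0.98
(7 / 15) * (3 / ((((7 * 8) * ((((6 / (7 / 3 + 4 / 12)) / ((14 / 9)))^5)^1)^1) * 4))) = 17210368 / 17433922005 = 0.00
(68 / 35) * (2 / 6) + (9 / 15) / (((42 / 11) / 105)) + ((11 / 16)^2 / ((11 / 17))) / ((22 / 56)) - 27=-53713 / 6720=-7.99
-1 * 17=-17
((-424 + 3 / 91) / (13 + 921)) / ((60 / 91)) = -38581 / 56040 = -0.69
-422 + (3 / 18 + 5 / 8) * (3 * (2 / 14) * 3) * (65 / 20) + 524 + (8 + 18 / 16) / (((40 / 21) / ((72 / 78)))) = 1597671 / 14560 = 109.73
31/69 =0.45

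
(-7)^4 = 2401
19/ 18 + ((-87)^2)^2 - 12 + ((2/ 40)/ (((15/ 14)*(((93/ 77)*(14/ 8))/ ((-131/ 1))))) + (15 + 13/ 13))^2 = 5574381010020077/ 97301250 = 57289921.87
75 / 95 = 15 / 19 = 0.79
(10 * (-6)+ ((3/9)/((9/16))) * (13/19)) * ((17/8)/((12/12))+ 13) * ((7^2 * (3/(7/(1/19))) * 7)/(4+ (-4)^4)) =-45315347/1689480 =-26.82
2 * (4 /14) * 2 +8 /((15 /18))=376 /35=10.74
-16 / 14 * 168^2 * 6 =-193536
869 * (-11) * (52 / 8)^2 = -1615471 / 4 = -403867.75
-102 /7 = -14.57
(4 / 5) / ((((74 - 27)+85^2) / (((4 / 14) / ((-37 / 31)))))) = -31 / 1177155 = -0.00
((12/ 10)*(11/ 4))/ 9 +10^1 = 311/ 30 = 10.37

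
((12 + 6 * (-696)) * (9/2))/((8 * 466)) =-9369/1864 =-5.03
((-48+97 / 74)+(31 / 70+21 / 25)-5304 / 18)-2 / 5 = -6613688 / 19425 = -340.47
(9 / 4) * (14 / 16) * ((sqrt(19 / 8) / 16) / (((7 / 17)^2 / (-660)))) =-429165 * sqrt(38) / 3584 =-738.16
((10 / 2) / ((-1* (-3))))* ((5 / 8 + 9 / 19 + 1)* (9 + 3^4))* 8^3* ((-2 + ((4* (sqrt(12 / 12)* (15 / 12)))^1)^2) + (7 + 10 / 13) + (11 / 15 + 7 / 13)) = 1275591680 / 247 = 5164338.79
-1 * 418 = -418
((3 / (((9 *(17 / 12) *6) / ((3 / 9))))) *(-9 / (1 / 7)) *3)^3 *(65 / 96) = -200655 / 19652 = -10.21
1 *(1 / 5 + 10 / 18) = 34 / 45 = 0.76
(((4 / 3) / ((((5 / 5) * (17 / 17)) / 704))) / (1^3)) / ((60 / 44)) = 688.36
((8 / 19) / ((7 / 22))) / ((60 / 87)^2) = 9251 / 3325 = 2.78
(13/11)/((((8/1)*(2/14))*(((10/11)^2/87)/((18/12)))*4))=261261/6400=40.82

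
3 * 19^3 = 20577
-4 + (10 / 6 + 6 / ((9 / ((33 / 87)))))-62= -5575 / 87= -64.08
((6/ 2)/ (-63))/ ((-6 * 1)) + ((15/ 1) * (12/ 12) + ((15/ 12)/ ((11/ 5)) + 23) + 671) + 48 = 2100001/ 2772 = 757.58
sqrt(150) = 5 * sqrt(6) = 12.25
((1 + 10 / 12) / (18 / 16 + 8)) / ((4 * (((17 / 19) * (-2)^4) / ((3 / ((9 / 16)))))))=209 / 11169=0.02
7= 7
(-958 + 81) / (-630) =877 / 630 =1.39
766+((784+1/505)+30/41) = 32107941/20705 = 1550.73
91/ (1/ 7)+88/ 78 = 24887/ 39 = 638.13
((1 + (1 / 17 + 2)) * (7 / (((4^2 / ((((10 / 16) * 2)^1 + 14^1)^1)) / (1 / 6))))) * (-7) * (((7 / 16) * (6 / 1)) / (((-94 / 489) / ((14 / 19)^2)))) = 6517368039 / 36920192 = 176.53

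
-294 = -294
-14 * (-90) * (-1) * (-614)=773640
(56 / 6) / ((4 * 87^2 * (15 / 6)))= 14 / 113535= 0.00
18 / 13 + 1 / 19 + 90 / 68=23185 / 8398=2.76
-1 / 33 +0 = -1 / 33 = -0.03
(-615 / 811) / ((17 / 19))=-0.85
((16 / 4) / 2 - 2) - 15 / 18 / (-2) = 5 / 12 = 0.42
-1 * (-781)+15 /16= 12511 /16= 781.94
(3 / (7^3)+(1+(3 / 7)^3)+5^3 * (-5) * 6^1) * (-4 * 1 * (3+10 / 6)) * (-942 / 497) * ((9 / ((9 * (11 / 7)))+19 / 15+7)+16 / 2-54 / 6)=-4212080423296 / 4018245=-1048238.83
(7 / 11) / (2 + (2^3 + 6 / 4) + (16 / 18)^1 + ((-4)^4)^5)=18 / 31100471757443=0.00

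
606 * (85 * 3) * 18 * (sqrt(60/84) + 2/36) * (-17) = -47286180 * sqrt(35)/7 - 2627010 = -42591126.22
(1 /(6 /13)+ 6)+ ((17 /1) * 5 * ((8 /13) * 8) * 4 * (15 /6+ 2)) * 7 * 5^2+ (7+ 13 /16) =822537971 /624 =1318169.83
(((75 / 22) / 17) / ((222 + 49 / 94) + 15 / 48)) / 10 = 940 / 10445259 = 0.00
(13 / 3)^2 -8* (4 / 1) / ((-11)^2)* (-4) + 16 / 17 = 384641 / 18513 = 20.78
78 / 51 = 26 / 17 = 1.53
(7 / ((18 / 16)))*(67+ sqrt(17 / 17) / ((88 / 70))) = 41762 / 99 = 421.84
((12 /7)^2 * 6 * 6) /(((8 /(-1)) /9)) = -5832 /49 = -119.02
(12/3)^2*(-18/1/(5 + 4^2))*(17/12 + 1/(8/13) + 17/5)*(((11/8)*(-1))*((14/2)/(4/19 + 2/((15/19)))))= 484671/1564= 309.89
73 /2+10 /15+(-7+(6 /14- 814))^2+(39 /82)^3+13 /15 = 272889156174941 /405255480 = 673375.61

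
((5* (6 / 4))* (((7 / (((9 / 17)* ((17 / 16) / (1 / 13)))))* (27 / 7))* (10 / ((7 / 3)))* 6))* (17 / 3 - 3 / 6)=334800 / 91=3679.12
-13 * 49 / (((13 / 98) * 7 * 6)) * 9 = -1029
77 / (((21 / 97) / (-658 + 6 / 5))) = -3504028 / 15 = -233601.87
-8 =-8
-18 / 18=-1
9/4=2.25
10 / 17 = 0.59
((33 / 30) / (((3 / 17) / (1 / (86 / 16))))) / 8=187 / 1290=0.14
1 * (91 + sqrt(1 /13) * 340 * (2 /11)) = 680 * sqrt(13) /143 + 91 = 108.15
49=49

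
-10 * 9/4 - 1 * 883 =-1811/2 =-905.50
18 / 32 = 9 / 16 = 0.56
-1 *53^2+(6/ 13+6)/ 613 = -22384837/ 7969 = -2808.99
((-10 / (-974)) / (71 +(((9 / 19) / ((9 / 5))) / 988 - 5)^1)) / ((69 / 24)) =750880 / 13877557357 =0.00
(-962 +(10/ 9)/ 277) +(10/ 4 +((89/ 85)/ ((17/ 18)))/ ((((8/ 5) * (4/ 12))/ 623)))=967013851/ 2881908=335.55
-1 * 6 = -6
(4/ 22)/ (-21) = -2/ 231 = -0.01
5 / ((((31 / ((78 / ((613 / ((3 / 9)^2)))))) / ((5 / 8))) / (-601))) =-195325 / 228036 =-0.86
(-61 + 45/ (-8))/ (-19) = 533/ 152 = 3.51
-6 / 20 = -3 / 10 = -0.30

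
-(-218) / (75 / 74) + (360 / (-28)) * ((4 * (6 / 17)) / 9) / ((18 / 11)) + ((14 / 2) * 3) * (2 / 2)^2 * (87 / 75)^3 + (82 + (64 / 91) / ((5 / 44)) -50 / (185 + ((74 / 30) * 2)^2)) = 334.59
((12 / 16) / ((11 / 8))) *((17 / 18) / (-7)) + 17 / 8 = 2.05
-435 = -435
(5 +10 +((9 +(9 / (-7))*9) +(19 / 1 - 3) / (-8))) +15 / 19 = 1492 / 133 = 11.22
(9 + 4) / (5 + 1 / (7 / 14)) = 13 / 7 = 1.86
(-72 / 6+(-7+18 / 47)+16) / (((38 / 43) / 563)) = -1667.25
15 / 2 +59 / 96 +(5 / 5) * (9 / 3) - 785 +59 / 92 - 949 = -3802715 / 2208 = -1722.24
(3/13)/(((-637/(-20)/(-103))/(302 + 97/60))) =-1876351/8281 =-226.59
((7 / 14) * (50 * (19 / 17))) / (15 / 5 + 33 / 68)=1900 / 237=8.02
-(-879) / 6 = 293 / 2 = 146.50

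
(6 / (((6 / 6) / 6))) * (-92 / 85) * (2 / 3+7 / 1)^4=-102981488 / 765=-134616.32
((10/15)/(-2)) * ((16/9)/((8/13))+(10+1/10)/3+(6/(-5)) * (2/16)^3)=-72037/34560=-2.08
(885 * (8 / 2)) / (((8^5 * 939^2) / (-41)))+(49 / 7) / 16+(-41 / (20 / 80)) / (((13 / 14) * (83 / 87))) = -479803557346441 / 2597893349376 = -184.69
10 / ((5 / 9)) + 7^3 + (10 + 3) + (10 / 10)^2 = 375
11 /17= 0.65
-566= -566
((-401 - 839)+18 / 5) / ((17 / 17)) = -6182 / 5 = -1236.40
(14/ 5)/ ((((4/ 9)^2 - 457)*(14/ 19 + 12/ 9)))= -32319/ 10915295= -0.00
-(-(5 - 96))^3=-753571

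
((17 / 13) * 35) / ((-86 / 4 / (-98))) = 116620 / 559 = 208.62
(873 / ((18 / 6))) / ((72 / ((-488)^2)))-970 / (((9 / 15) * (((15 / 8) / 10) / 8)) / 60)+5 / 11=-34937843 / 11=-3176167.55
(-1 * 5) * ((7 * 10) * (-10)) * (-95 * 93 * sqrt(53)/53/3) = -10307500 * sqrt(53)/53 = -1415844.01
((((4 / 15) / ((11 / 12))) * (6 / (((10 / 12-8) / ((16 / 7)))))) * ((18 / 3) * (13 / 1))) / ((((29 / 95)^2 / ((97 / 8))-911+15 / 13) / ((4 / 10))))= 54539117568 / 2856962414383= 0.02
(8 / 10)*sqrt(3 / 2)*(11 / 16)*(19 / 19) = 11*sqrt(6) / 40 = 0.67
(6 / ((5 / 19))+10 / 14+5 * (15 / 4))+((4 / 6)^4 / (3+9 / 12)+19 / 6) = 1547353 / 34020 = 45.48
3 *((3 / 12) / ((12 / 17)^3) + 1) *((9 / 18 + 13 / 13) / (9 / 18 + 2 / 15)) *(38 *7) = 413875 / 128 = 3233.40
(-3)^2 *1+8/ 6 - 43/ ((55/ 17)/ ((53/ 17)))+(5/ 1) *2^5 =21268/ 165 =128.90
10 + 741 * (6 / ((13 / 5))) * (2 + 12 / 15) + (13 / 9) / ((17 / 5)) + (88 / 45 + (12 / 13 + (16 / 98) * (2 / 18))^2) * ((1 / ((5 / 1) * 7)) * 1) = 469198805355001 / 97780184775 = 4798.51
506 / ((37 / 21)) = 10626 / 37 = 287.19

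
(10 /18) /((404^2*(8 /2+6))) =1 /2937888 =0.00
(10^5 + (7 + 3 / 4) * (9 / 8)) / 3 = 3200279 / 96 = 33336.24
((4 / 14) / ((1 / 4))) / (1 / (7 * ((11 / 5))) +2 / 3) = 264 / 169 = 1.56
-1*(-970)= 970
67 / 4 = 16.75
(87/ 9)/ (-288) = -0.03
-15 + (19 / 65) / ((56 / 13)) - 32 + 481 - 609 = -48981 / 280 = -174.93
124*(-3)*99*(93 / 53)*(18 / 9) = -6850008 / 53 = -129245.43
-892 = -892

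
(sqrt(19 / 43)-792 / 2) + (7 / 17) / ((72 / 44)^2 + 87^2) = -6167675789 / 15574941 + sqrt(817) / 43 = -395.34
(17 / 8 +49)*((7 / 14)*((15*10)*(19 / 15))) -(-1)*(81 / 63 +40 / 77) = 2992947 / 616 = 4858.68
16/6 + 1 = 3.67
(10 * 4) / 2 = 20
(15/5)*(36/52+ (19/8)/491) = 106797/51064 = 2.09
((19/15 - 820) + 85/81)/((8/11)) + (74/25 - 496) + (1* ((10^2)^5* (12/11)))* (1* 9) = 8747999855893631/89100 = 98181816564.46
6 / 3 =2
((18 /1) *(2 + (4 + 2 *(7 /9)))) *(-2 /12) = -68 /3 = -22.67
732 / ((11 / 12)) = 8784 / 11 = 798.55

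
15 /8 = 1.88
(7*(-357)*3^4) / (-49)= 4131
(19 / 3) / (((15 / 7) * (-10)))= -133 / 450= -0.30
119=119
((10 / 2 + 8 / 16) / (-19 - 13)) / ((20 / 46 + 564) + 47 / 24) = -759 / 2501192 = -0.00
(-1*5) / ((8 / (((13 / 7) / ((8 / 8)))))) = -1.16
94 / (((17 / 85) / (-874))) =-410780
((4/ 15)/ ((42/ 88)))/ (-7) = -176/ 2205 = -0.08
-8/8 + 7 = 6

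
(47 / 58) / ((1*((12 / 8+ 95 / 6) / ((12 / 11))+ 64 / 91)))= 38493 / 788162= 0.05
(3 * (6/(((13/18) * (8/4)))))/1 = 12.46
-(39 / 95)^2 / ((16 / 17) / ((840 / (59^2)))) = -542997 / 12566410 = -0.04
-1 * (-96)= 96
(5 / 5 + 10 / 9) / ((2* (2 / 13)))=247 / 36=6.86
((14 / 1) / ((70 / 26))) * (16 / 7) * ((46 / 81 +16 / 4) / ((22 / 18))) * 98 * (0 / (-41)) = 0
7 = 7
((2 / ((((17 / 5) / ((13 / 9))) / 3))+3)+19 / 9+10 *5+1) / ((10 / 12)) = 3590 / 51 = 70.39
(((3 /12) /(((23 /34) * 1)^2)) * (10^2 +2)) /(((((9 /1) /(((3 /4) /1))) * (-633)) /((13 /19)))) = -63869 /12724566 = -0.01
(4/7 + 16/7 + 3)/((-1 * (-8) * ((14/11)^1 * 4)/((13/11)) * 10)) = 533/31360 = 0.02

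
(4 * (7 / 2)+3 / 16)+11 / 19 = 4489 / 304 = 14.77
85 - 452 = -367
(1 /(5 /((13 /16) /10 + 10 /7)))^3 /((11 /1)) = 4835382371 /1931776000000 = 0.00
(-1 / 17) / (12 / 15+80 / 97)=-485 / 13396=-0.04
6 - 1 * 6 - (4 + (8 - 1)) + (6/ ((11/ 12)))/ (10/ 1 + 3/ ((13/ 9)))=-18061/ 1727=-10.46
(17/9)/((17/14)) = 14/9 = 1.56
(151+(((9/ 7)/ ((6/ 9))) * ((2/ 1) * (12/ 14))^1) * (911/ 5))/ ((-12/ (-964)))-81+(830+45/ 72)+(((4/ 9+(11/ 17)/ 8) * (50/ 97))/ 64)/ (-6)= 342195226595449/ 5584965120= 61270.79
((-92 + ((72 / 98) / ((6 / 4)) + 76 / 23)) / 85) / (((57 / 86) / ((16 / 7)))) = -2399744 / 670565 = -3.58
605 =605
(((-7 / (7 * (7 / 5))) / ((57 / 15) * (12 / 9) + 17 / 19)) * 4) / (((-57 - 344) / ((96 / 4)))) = 136800 / 4769093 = 0.03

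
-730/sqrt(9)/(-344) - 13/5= -4883/2580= -1.89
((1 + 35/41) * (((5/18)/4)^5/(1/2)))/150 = 2375/59498717184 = 0.00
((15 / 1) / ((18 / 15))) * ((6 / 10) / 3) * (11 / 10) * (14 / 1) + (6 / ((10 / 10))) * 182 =2261 / 2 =1130.50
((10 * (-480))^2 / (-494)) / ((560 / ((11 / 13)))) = -1584000 / 22477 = -70.47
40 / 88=5 / 11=0.45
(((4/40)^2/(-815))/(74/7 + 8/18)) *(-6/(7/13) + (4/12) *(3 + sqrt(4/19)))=639/56561000-21 *sqrt(19)/537329500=0.00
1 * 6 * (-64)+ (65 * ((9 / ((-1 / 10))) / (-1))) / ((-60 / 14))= -1749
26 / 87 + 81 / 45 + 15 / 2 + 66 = 65771 / 870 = 75.60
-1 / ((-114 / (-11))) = -11 / 114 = -0.10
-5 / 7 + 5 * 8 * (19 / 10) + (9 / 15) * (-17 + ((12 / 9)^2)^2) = 63298 / 945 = 66.98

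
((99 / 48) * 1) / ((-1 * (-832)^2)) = -0.00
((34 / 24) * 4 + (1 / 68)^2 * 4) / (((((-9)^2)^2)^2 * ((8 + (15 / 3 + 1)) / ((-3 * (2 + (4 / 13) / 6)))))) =-196550 / 3396257146737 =-0.00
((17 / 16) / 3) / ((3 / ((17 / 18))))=289 / 2592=0.11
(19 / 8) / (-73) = -0.03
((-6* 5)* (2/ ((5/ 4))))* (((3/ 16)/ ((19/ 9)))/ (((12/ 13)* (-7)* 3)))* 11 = 1287/ 532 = 2.42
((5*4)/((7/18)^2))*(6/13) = 38880/637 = 61.04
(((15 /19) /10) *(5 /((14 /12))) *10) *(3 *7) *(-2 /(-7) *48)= 129600 /133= 974.44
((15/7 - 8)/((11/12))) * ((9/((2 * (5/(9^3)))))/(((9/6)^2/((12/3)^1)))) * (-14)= 5738688/55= 104339.78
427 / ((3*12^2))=427 / 432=0.99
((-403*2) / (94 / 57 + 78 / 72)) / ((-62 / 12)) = 35568 / 623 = 57.09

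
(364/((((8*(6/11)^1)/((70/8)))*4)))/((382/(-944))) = -2067065/4584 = -450.93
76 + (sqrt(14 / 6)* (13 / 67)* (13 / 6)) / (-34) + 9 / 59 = 4493 / 59- 169* sqrt(21) / 41004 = 76.13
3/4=0.75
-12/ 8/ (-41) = 3/ 82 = 0.04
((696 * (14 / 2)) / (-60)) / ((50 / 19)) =-3857 / 125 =-30.86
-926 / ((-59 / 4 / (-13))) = -48152 / 59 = -816.14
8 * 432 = 3456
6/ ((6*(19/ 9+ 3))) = 9/ 46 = 0.20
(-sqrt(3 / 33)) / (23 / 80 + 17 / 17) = -80*sqrt(11) / 1133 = -0.23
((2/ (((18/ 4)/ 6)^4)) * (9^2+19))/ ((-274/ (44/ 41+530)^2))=-1348571238400/ 2072673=-650643.51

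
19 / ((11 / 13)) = 247 / 11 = 22.45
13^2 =169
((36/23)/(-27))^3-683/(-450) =24926983/16425450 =1.52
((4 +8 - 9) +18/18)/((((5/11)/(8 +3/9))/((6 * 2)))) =880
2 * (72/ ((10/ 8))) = 576/ 5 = 115.20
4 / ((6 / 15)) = 10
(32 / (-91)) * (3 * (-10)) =10.55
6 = 6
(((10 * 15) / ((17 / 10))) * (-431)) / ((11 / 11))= -646500 / 17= -38029.41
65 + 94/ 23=1589/ 23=69.09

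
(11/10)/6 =11/60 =0.18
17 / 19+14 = 283 / 19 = 14.89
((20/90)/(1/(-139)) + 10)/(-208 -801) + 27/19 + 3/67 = 17184470/11560113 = 1.49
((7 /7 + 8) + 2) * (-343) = -3773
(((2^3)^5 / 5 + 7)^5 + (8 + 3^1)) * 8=303848996763473360948944 / 3125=97231678964311475503.66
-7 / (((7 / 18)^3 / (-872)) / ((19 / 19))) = 5085504 / 49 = 103785.80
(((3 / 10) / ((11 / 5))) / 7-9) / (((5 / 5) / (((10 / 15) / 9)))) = -461 / 693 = -0.67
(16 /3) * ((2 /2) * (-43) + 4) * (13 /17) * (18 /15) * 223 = -42564.14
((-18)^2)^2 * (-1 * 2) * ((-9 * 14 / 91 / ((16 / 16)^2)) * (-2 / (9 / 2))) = -1679616 / 13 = -129201.23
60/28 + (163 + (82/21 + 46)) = 4516/21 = 215.05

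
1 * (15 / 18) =5 / 6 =0.83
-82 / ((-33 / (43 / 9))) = 3526 / 297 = 11.87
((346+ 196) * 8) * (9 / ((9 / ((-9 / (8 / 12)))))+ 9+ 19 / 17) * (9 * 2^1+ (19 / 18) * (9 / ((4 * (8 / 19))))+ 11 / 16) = -48523905 / 136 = -356793.42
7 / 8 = 0.88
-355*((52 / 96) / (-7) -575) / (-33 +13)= -6859523 / 672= -10207.62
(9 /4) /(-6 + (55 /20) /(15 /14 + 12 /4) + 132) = 513 /28882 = 0.02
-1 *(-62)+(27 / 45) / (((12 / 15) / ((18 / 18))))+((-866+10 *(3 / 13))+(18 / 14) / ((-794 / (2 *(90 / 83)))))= -9606675513 / 11994164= -800.95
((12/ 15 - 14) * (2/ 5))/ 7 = -0.75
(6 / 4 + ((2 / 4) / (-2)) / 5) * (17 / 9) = 493 / 180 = 2.74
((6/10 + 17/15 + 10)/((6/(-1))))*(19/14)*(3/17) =-836/1785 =-0.47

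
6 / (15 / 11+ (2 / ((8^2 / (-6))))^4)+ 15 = 6361447 / 327977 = 19.40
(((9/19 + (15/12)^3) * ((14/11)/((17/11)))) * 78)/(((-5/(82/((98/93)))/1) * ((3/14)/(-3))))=33965.51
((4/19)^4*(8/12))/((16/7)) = 224/390963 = 0.00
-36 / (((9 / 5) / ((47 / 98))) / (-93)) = 43710 / 49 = 892.04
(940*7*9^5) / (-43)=-388542420 / 43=-9035870.23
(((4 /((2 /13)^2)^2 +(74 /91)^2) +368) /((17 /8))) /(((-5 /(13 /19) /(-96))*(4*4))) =2984702124 /1028755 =2901.28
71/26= 2.73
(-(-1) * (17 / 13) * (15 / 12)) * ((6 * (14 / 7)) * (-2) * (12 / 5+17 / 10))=-2091 / 13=-160.85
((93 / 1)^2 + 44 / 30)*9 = 77854.20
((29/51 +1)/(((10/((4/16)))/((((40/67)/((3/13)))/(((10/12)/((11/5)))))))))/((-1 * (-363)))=416/563805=0.00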